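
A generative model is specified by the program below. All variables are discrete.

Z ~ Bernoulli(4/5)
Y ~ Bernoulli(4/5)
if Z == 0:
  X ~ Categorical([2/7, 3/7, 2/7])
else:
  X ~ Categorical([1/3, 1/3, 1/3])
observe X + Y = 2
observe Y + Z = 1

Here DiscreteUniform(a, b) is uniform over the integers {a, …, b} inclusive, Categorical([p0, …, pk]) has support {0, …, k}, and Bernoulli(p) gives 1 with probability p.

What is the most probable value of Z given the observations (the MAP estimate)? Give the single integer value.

argmax_v P(Z = v | obs) = 0

Enumerate traces; 2 have nonzero weight after conditioning:
  (Z=0, Y=1, X=1) weight 12/175
  (Z=1, Y=0, X=2) weight 4/75
Group by Z:
  weight(Z=0) = 12/175
  weight(Z=1) = 4/75
Total weight = 12/175 + 4/75 = 64/525
P(Z=0 | obs) = 12/175 / 64/525 = 9/16
P(Z=1 | obs) = 4/75 / 64/525 = 7/16
argmax = 0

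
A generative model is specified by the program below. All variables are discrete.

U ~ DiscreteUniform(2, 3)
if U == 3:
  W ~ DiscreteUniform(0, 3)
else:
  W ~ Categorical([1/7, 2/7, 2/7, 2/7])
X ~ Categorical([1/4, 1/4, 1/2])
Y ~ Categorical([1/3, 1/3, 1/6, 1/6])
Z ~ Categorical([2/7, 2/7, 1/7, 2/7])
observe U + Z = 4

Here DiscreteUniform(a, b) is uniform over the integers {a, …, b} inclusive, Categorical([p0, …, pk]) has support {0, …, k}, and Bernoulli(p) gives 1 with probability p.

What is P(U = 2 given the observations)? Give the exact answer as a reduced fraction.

P(U = 2 | obs) = 1/3

Enumerate traces; 96 have nonzero weight after conditioning:
  (U=2, W=0, X=0, Y=0, Z=2) weight 1/1176
  (U=2, W=0, X=0, Y=1, Z=2) weight 1/1176
  (U=2, W=0, X=0, Y=2, Z=2) weight 1/2352
  (U=2, W=0, X=0, Y=3, Z=2) weight 1/2352
  (U=2, W=0, X=1, Y=0, Z=2) weight 1/1176
  (U=2, W=0, X=1, Y=1, Z=2) weight 1/1176
  (U=2, W=0, X=1, Y=2, Z=2) weight 1/2352
  (U=2, W=0, X=1, Y=3, Z=2) weight 1/2352
  (U=3, W=0, X=0, Y=0, Z=1) weight 1/336
  … 87 more
Group by U:
  weight(U=2) = 1/14
  weight(U=3) = 1/7
Total weight = 1/14 + 1/7 = 3/14
P(U=2 | obs) = 1/14 / 3/14 = 1/3
P(U=3 | obs) = 1/7 / 3/14 = 2/3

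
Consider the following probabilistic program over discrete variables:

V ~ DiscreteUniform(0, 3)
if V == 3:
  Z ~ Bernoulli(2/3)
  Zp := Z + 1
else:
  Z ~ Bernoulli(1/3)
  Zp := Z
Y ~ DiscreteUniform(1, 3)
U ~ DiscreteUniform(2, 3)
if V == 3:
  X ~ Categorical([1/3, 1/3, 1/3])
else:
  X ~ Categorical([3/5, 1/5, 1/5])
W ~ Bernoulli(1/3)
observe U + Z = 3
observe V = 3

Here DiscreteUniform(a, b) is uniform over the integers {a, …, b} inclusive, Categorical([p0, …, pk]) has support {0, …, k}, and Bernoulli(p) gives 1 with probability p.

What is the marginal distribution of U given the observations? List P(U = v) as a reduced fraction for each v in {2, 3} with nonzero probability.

Enumerate traces; 36 have nonzero weight after conditioning:
  (V=3, Z=0, Y=1, U=3, X=0, W=0) weight 1/324
  (V=3, Z=0, Y=1, U=3, X=0, W=1) weight 1/648
  (V=3, Z=0, Y=1, U=3, X=1, W=0) weight 1/324
  (V=3, Z=0, Y=1, U=3, X=1, W=1) weight 1/648
  (V=3, Z=0, Y=1, U=3, X=2, W=0) weight 1/324
  (V=3, Z=0, Y=1, U=3, X=2, W=1) weight 1/648
  (V=3, Z=0, Y=2, U=3, X=0, W=0) weight 1/324
  (V=3, Z=0, Y=2, U=3, X=0, W=1) weight 1/648
  (V=3, Z=1, Y=1, U=2, X=0, W=0) weight 1/162
  … 27 more
Group by U:
  weight(U=2) = 1/12
  weight(U=3) = 1/24
Total weight = 1/12 + 1/24 = 1/8
P(U=2 | obs) = 1/12 / 1/8 = 2/3
P(U=3 | obs) = 1/24 / 1/8 = 1/3

P(U=2) = 2/3, P(U=3) = 1/3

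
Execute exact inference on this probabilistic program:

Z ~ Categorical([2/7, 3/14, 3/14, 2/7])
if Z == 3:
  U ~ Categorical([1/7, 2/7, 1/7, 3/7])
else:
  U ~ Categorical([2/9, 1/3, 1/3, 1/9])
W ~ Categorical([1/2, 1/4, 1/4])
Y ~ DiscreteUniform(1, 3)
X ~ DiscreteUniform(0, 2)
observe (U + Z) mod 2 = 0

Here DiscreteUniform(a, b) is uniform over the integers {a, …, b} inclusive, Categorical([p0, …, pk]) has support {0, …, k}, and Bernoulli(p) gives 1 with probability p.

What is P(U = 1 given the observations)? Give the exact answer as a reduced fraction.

Enumerate traces; 216 have nonzero weight after conditioning:
  (Z=0, U=0, W=0, Y=1, X=0) weight 2/567
  (Z=0, U=0, W=0, Y=1, X=1) weight 2/567
  (Z=0, U=0, W=0, Y=1, X=2) weight 2/567
  (Z=0, U=0, W=0, Y=2, X=0) weight 2/567
  (Z=0, U=0, W=0, Y=2, X=1) weight 2/567
  (Z=0, U=0, W=0, Y=2, X=2) weight 2/567
  (Z=0, U=0, W=0, Y=3, X=0) weight 2/567
  (Z=0, U=0, W=0, Y=3, X=1) weight 2/567
  (Z=0, U=2, W=0, Y=1, X=0) weight 1/189
  (Z=1, U=1, W=0, Y=1, X=0) weight 1/252
  … 206 more
Group by U:
  weight(U=0) = 1/9
  weight(U=1) = 15/98
  weight(U=2) = 1/6
  weight(U=3) = 43/294
Total weight = 1/9 + 15/98 + 1/6 + 43/294 = 509/882
P(U=0 | obs) = 1/9 / 509/882 = 98/509
P(U=1 | obs) = 15/98 / 509/882 = 135/509
P(U=2 | obs) = 1/6 / 509/882 = 147/509
P(U=3 | obs) = 43/294 / 509/882 = 129/509

P(U = 1 | obs) = 135/509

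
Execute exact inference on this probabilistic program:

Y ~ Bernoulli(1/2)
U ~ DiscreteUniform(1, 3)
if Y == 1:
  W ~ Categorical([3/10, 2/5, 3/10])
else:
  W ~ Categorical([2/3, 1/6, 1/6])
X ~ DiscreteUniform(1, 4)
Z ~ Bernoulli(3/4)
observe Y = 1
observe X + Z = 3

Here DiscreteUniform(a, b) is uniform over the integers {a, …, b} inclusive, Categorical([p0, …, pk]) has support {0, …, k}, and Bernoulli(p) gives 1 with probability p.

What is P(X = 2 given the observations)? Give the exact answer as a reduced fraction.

P(X = 2 | obs) = 3/4

Enumerate traces; 18 have nonzero weight after conditioning:
  (Y=1, U=1, W=0, X=2, Z=1) weight 3/320
  (Y=1, U=1, W=0, X=3, Z=0) weight 1/320
  (Y=1, U=1, W=1, X=2, Z=1) weight 1/80
  (Y=1, U=1, W=1, X=3, Z=0) weight 1/240
  (Y=1, U=1, W=2, X=2, Z=1) weight 3/320
  (Y=1, U=1, W=2, X=3, Z=0) weight 1/320
  (Y=1, U=2, W=0, X=2, Z=1) weight 3/320
  (Y=1, U=2, W=0, X=3, Z=0) weight 1/320
  … 10 more
Group by X:
  weight(X=2) = 3/32
  weight(X=3) = 1/32
Total weight = 3/32 + 1/32 = 1/8
P(X=2 | obs) = 3/32 / 1/8 = 3/4
P(X=3 | obs) = 1/32 / 1/8 = 1/4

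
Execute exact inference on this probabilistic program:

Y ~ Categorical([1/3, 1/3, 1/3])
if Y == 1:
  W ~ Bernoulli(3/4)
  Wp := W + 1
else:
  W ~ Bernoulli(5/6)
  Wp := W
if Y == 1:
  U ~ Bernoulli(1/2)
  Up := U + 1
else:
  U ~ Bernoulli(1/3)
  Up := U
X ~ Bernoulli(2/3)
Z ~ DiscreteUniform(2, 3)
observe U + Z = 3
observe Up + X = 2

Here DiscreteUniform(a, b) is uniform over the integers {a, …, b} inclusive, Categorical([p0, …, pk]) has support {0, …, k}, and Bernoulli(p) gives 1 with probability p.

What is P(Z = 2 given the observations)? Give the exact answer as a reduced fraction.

P(Z = 2 | obs) = 11/17

Enumerate traces; 8 have nonzero weight after conditioning:
  (Y=0, W=0, U=1, X=1, Z=2) weight 1/162
  (Y=0, W=1, U=1, X=1, Z=2) weight 5/162
  (Y=1, W=0, U=0, X=1, Z=3) weight 1/72
  (Y=1, W=0, U=1, X=0, Z=2) weight 1/144
  (Y=1, W=1, U=0, X=1, Z=3) weight 1/24
  (Y=1, W=1, U=1, X=0, Z=2) weight 1/48
  (Y=2, W=0, U=1, X=1, Z=2) weight 1/162
  (Y=2, W=1, U=1, X=1, Z=2) weight 5/162
Group by Z:
  weight(Z=2) = 11/108
  weight(Z=3) = 1/18
Total weight = 11/108 + 1/18 = 17/108
P(Z=2 | obs) = 11/108 / 17/108 = 11/17
P(Z=3 | obs) = 1/18 / 17/108 = 6/17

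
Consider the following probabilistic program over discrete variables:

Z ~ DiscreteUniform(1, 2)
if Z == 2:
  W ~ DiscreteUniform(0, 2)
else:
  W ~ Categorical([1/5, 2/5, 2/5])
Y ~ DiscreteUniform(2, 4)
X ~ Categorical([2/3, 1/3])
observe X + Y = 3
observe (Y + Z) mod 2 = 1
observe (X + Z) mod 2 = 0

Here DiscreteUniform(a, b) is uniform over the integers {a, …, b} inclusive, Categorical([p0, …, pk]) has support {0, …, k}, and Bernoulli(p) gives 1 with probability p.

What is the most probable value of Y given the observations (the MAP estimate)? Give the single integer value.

argmax_v P(Y = v | obs) = 3

Enumerate traces; 6 have nonzero weight after conditioning:
  (Z=1, W=0, Y=2, X=1) weight 1/90
  (Z=1, W=1, Y=2, X=1) weight 1/45
  (Z=1, W=2, Y=2, X=1) weight 1/45
  (Z=2, W=0, Y=3, X=0) weight 1/27
  (Z=2, W=1, Y=3, X=0) weight 1/27
  (Z=2, W=2, Y=3, X=0) weight 1/27
Group by Y:
  weight(Y=2) = 1/18
  weight(Y=3) = 1/9
Total weight = 1/18 + 1/9 = 1/6
P(Y=2 | obs) = 1/18 / 1/6 = 1/3
P(Y=3 | obs) = 1/9 / 1/6 = 2/3
argmax = 3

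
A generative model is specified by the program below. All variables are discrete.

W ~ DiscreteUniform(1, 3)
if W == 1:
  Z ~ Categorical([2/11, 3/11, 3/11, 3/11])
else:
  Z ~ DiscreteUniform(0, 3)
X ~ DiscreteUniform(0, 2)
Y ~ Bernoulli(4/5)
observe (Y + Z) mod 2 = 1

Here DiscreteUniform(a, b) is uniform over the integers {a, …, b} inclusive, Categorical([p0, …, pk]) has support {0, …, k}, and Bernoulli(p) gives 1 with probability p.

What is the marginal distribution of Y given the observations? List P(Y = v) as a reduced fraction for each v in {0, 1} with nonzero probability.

P(Y=0) = 17/81, P(Y=1) = 64/81

Enumerate traces; 36 have nonzero weight after conditioning:
  (W=1, Z=0, X=0, Y=1) weight 8/495
  (W=1, Z=0, X=1, Y=1) weight 8/495
  (W=1, Z=0, X=2, Y=1) weight 8/495
  (W=1, Z=1, X=0, Y=0) weight 1/165
  (W=1, Z=1, X=1, Y=0) weight 1/165
  (W=1, Z=1, X=2, Y=0) weight 1/165
  (W=1, Z=2, X=0, Y=1) weight 4/165
  (W=1, Z=2, X=1, Y=1) weight 4/165
  … 28 more
Group by Y:
  weight(Y=0) = 17/165
  weight(Y=1) = 64/165
Total weight = 17/165 + 64/165 = 27/55
P(Y=0 | obs) = 17/165 / 27/55 = 17/81
P(Y=1 | obs) = 64/165 / 27/55 = 64/81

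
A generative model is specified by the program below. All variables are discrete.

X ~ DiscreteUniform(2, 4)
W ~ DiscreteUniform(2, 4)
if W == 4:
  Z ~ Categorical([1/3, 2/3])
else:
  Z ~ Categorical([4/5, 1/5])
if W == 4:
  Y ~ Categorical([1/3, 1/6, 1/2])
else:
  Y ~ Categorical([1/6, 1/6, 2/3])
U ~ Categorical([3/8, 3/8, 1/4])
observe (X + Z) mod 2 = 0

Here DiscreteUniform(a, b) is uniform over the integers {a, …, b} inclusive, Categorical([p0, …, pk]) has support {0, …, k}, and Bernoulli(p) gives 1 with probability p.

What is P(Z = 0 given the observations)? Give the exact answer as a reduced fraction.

Enumerate traces; 81 have nonzero weight after conditioning:
  (X=2, W=2, Z=0, Y=0, U=0) weight 1/180
  (X=2, W=2, Z=0, Y=0, U=1) weight 1/180
  (X=2, W=2, Z=0, Y=0, U=2) weight 1/270
  (X=2, W=2, Z=0, Y=1, U=0) weight 1/180
  (X=2, W=2, Z=0, Y=1, U=1) weight 1/180
  (X=2, W=2, Z=0, Y=1, U=2) weight 1/270
  (X=2, W=2, Z=0, Y=2, U=0) weight 1/45
  (X=2, W=2, Z=0, Y=2, U=1) weight 1/45
  (X=3, W=2, Z=1, Y=0, U=0) weight 1/720
  … 72 more
Group by Z:
  weight(Z=0) = 58/135
  weight(Z=1) = 16/135
Total weight = 58/135 + 16/135 = 74/135
P(Z=0 | obs) = 58/135 / 74/135 = 29/37
P(Z=1 | obs) = 16/135 / 74/135 = 8/37

P(Z = 0 | obs) = 29/37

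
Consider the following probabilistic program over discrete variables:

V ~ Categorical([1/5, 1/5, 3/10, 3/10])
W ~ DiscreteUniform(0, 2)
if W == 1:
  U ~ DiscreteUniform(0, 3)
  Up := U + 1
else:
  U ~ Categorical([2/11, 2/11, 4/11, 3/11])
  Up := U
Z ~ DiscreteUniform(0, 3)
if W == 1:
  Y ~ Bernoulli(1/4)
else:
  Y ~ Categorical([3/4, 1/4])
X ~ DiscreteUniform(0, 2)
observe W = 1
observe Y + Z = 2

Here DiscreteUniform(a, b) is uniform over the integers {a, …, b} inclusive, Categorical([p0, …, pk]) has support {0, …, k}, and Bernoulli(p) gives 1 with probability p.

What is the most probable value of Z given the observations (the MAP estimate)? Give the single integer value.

argmax_v P(Z = v | obs) = 2

Enumerate traces; 96 have nonzero weight after conditioning:
  (V=0, W=1, U=0, Z=1, Y=1, X=0) weight 1/2880
  (V=0, W=1, U=0, Z=1, Y=1, X=1) weight 1/2880
  (V=0, W=1, U=0, Z=1, Y=1, X=2) weight 1/2880
  (V=0, W=1, U=0, Z=2, Y=0, X=0) weight 1/960
  (V=0, W=1, U=0, Z=2, Y=0, X=1) weight 1/960
  (V=0, W=1, U=0, Z=2, Y=0, X=2) weight 1/960
  (V=0, W=1, U=1, Z=1, Y=1, X=0) weight 1/2880
  (V=0, W=1, U=1, Z=1, Y=1, X=1) weight 1/2880
  … 88 more
Group by Z:
  weight(Z=1) = 1/48
  weight(Z=2) = 1/16
Total weight = 1/48 + 1/16 = 1/12
P(Z=1 | obs) = 1/48 / 1/12 = 1/4
P(Z=2 | obs) = 1/16 / 1/12 = 3/4
argmax = 2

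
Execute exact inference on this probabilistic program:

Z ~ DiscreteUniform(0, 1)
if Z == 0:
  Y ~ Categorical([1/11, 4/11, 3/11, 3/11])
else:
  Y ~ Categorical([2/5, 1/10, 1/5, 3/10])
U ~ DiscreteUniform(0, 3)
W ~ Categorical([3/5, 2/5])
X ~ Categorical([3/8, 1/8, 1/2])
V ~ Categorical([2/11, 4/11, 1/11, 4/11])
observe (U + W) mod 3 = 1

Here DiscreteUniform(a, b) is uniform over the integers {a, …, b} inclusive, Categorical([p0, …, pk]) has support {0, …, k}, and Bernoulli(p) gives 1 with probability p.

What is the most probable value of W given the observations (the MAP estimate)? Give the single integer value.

argmax_v P(W = v | obs) = 1

Enumerate traces; 288 have nonzero weight after conditioning:
  (Z=0, Y=0, U=0, W=1, X=0, V=0) weight 3/9680
  (Z=0, Y=0, U=0, W=1, X=0, V=1) weight 3/4840
  (Z=0, Y=0, U=0, W=1, X=0, V=2) weight 3/19360
  (Z=0, Y=0, U=0, W=1, X=0, V=3) weight 3/4840
  (Z=0, Y=0, U=0, W=1, X=1, V=0) weight 1/9680
  (Z=0, Y=0, U=0, W=1, X=1, V=1) weight 1/4840
  (Z=0, Y=0, U=0, W=1, X=1, V=2) weight 1/19360
  (Z=0, Y=0, U=0, W=1, X=1, V=3) weight 1/4840
  (Z=0, Y=0, U=1, W=0, X=0, V=0) weight 9/19360
  … 279 more
Group by W:
  weight(W=0) = 3/20
  weight(W=1) = 1/5
Total weight = 3/20 + 1/5 = 7/20
P(W=0 | obs) = 3/20 / 7/20 = 3/7
P(W=1 | obs) = 1/5 / 7/20 = 4/7
argmax = 1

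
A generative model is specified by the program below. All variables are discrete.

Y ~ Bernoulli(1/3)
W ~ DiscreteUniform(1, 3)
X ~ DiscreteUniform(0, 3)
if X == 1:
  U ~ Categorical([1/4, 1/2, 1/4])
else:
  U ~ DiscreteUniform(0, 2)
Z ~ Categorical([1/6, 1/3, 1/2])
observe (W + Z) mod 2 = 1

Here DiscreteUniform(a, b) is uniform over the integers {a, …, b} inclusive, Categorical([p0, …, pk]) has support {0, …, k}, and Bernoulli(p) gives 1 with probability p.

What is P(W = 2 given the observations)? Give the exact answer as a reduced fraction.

P(W = 2 | obs) = 1/5

Enumerate traces; 120 have nonzero weight after conditioning:
  (Y=0, W=1, X=0, U=0, Z=0) weight 1/324
  (Y=0, W=1, X=0, U=0, Z=2) weight 1/108
  (Y=0, W=1, X=0, U=1, Z=0) weight 1/324
  (Y=0, W=1, X=0, U=1, Z=2) weight 1/108
  (Y=0, W=1, X=0, U=2, Z=0) weight 1/324
  (Y=0, W=1, X=0, U=2, Z=2) weight 1/108
  (Y=0, W=1, X=1, U=0, Z=0) weight 1/432
  (Y=0, W=1, X=1, U=0, Z=2) weight 1/144
  (Y=0, W=2, X=0, U=0, Z=1) weight 1/162
  (Y=0, W=3, X=0, U=0, Z=0) weight 1/324
  … 110 more
Group by W:
  weight(W=1) = 2/9
  weight(W=2) = 1/9
  weight(W=3) = 2/9
Total weight = 2/9 + 1/9 + 2/9 = 5/9
P(W=1 | obs) = 2/9 / 5/9 = 2/5
P(W=2 | obs) = 1/9 / 5/9 = 1/5
P(W=3 | obs) = 2/9 / 5/9 = 2/5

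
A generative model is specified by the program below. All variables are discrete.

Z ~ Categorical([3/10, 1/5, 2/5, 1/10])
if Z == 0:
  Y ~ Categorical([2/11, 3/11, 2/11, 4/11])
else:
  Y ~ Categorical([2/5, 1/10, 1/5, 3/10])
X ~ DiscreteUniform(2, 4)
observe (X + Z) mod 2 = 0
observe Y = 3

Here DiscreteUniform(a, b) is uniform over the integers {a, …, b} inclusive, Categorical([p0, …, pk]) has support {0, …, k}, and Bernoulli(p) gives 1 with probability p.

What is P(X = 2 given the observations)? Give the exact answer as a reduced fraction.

Enumerate traces; 6 have nonzero weight after conditioning:
  (Z=0, Y=3, X=2) weight 2/55
  (Z=0, Y=3, X=4) weight 2/55
  (Z=1, Y=3, X=3) weight 1/50
  (Z=2, Y=3, X=2) weight 1/25
  (Z=2, Y=3, X=4) weight 1/25
  (Z=3, Y=3, X=3) weight 1/100
Group by X:
  weight(X=2) = 21/275
  weight(X=3) = 3/100
  weight(X=4) = 21/275
Total weight = 21/275 + 3/100 + 21/275 = 201/1100
P(X=2 | obs) = 21/275 / 201/1100 = 28/67
P(X=3 | obs) = 3/100 / 201/1100 = 11/67
P(X=4 | obs) = 21/275 / 201/1100 = 28/67

P(X = 2 | obs) = 28/67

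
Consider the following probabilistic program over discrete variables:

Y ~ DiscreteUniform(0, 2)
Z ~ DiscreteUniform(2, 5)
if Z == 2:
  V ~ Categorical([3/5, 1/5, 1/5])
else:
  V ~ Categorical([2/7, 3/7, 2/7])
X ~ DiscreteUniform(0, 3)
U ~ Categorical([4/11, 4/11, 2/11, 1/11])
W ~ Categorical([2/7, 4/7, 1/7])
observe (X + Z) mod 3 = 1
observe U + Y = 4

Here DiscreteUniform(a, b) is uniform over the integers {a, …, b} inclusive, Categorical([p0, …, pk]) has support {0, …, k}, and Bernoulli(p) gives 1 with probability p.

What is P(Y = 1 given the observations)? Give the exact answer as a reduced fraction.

P(Y = 1 | obs) = 1/3

Enumerate traces; 90 have nonzero weight after conditioning:
  (Y=1, Z=2, V=0, X=2, U=3, W=0) weight 1/3080
  (Y=1, Z=2, V=0, X=2, U=3, W=1) weight 1/1540
  (Y=1, Z=2, V=0, X=2, U=3, W=2) weight 1/6160
  (Y=1, Z=2, V=1, X=2, U=3, W=0) weight 1/9240
  (Y=1, Z=2, V=1, X=2, U=3, W=1) weight 1/4620
  (Y=1, Z=2, V=1, X=2, U=3, W=2) weight 1/18480
  (Y=1, Z=2, V=2, X=2, U=3, W=0) weight 1/9240
  (Y=1, Z=2, V=2, X=2, U=3, W=1) weight 1/4620
  (Y=2, Z=2, V=0, X=2, U=2, W=0) weight 1/1540
  … 81 more
Group by Y:
  weight(Y=1) = 5/528
  weight(Y=2) = 5/264
Total weight = 5/528 + 5/264 = 5/176
P(Y=1 | obs) = 5/528 / 5/176 = 1/3
P(Y=2 | obs) = 5/264 / 5/176 = 2/3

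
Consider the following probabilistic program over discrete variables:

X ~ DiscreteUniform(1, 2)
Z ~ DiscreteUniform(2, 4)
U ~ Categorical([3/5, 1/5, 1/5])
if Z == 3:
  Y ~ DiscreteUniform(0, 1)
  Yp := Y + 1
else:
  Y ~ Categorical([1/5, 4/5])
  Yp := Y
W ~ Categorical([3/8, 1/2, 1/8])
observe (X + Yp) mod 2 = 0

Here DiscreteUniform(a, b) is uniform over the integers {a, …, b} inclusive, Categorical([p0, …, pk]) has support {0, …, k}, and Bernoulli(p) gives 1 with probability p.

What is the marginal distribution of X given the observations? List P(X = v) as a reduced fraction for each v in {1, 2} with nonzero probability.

Enumerate traces; 54 have nonzero weight after conditioning:
  (X=1, Z=2, U=0, Y=1, W=0) weight 3/100
  (X=1, Z=2, U=0, Y=1, W=1) weight 1/25
  (X=1, Z=2, U=0, Y=1, W=2) weight 1/100
  (X=1, Z=2, U=1, Y=1, W=0) weight 1/100
  (X=1, Z=2, U=1, Y=1, W=1) weight 1/75
  (X=1, Z=2, U=1, Y=1, W=2) weight 1/300
  (X=1, Z=2, U=2, Y=1, W=0) weight 1/100
  (X=1, Z=2, U=2, Y=1, W=1) weight 1/75
  (X=2, Z=2, U=0, Y=0, W=0) weight 3/400
  … 45 more
Group by X:
  weight(X=1) = 7/20
  weight(X=2) = 3/20
Total weight = 7/20 + 3/20 = 1/2
P(X=1 | obs) = 7/20 / 1/2 = 7/10
P(X=2 | obs) = 3/20 / 1/2 = 3/10

P(X=1) = 7/10, P(X=2) = 3/10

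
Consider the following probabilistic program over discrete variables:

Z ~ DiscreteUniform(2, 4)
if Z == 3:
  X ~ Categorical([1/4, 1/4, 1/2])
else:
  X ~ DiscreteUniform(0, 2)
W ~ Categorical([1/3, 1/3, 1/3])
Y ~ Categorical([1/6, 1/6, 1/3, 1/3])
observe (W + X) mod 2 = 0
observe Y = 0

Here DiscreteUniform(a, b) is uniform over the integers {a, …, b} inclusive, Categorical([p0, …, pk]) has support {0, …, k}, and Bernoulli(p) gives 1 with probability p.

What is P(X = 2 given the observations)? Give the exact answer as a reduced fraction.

P(X = 2 | obs) = 28/61

Enumerate traces; 15 have nonzero weight after conditioning:
  (Z=2, X=0, W=0, Y=0) weight 1/162
  (Z=2, X=0, W=2, Y=0) weight 1/162
  (Z=2, X=1, W=1, Y=0) weight 1/162
  (Z=2, X=2, W=0, Y=0) weight 1/162
  (Z=2, X=2, W=2, Y=0) weight 1/162
  (Z=3, X=0, W=0, Y=0) weight 1/216
  (Z=3, X=0, W=2, Y=0) weight 1/216
  (Z=3, X=1, W=1, Y=0) weight 1/216
  … 7 more
Group by X:
  weight(X=0) = 11/324
  weight(X=1) = 11/648
  weight(X=2) = 7/162
Total weight = 11/324 + 11/648 + 7/162 = 61/648
P(X=0 | obs) = 11/324 / 61/648 = 22/61
P(X=1 | obs) = 11/648 / 61/648 = 11/61
P(X=2 | obs) = 7/162 / 61/648 = 28/61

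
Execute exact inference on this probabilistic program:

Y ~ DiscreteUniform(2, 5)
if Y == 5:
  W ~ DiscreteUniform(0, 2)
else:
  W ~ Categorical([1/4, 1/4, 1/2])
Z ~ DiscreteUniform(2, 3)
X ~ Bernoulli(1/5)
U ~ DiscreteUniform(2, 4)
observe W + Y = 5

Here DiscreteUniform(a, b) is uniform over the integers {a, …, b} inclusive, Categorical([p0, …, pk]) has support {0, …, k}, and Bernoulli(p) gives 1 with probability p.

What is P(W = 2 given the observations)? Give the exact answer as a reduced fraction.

Enumerate traces; 36 have nonzero weight after conditioning:
  (Y=3, W=2, Z=2, X=0, U=2) weight 1/60
  (Y=3, W=2, Z=2, X=0, U=3) weight 1/60
  (Y=3, W=2, Z=2, X=0, U=4) weight 1/60
  (Y=3, W=2, Z=2, X=1, U=2) weight 1/240
  (Y=3, W=2, Z=2, X=1, U=3) weight 1/240
  (Y=3, W=2, Z=2, X=1, U=4) weight 1/240
  (Y=3, W=2, Z=3, X=0, U=2) weight 1/60
  (Y=3, W=2, Z=3, X=0, U=3) weight 1/60
  (Y=4, W=1, Z=2, X=0, U=2) weight 1/120
  (Y=5, W=0, Z=2, X=0, U=2) weight 1/90
  … 26 more
Group by W:
  weight(W=0) = 1/12
  weight(W=1) = 1/16
  weight(W=2) = 1/8
Total weight = 1/12 + 1/16 + 1/8 = 13/48
P(W=0 | obs) = 1/12 / 13/48 = 4/13
P(W=1 | obs) = 1/16 / 13/48 = 3/13
P(W=2 | obs) = 1/8 / 13/48 = 6/13

P(W = 2 | obs) = 6/13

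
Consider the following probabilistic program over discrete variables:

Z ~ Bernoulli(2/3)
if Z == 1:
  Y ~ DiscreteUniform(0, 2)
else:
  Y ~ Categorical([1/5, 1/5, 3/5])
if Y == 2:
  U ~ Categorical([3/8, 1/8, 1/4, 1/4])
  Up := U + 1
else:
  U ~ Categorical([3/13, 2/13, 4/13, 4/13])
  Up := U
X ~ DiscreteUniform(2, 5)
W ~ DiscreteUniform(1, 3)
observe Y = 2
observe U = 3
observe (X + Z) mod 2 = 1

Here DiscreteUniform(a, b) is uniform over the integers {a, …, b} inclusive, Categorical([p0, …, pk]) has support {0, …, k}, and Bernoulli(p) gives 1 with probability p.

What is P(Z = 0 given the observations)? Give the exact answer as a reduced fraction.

Enumerate traces; 12 have nonzero weight after conditioning:
  (Z=0, Y=2, U=3, X=3, W=1) weight 1/240
  (Z=0, Y=2, U=3, X=3, W=2) weight 1/240
  (Z=0, Y=2, U=3, X=3, W=3) weight 1/240
  (Z=0, Y=2, U=3, X=5, W=1) weight 1/240
  (Z=0, Y=2, U=3, X=5, W=2) weight 1/240
  (Z=0, Y=2, U=3, X=5, W=3) weight 1/240
  (Z=1, Y=2, U=3, X=2, W=1) weight 1/216
  (Z=1, Y=2, U=3, X=2, W=2) weight 1/216
  … 4 more
Group by Z:
  weight(Z=0) = 1/40
  weight(Z=1) = 1/36
Total weight = 1/40 + 1/36 = 19/360
P(Z=0 | obs) = 1/40 / 19/360 = 9/19
P(Z=1 | obs) = 1/36 / 19/360 = 10/19

P(Z = 0 | obs) = 9/19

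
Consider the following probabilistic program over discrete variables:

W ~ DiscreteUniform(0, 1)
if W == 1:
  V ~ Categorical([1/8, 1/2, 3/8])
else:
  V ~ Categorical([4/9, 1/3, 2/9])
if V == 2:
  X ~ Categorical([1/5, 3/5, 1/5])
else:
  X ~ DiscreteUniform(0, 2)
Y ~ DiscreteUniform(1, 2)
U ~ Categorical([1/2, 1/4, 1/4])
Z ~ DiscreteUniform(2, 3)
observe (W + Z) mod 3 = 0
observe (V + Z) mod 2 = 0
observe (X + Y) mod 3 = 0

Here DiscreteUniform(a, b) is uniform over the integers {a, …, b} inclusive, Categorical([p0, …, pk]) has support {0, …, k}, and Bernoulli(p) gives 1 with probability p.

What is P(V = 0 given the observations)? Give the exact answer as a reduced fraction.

Enumerate traces; 18 have nonzero weight after conditioning:
  (W=0, V=1, X=1, Y=2, U=0, Z=3) weight 1/144
  (W=0, V=1, X=1, Y=2, U=1, Z=3) weight 1/288
  (W=0, V=1, X=1, Y=2, U=2, Z=3) weight 1/288
  (W=0, V=1, X=2, Y=1, U=0, Z=3) weight 1/144
  (W=0, V=1, X=2, Y=1, U=1, Z=3) weight 1/288
  (W=0, V=1, X=2, Y=1, U=2, Z=3) weight 1/288
  (W=1, V=0, X=1, Y=2, U=0, Z=2) weight 1/384
  (W=1, V=0, X=1, Y=2, U=1, Z=2) weight 1/768
  (W=1, V=2, X=1, Y=2, U=0, Z=2) weight 9/640
  … 9 more
Group by V:
  weight(V=0) = 1/96
  weight(V=1) = 1/36
  weight(V=2) = 3/80
Total weight = 1/96 + 1/36 + 3/80 = 109/1440
P(V=0 | obs) = 1/96 / 109/1440 = 15/109
P(V=1 | obs) = 1/36 / 109/1440 = 40/109
P(V=2 | obs) = 3/80 / 109/1440 = 54/109

P(V = 0 | obs) = 15/109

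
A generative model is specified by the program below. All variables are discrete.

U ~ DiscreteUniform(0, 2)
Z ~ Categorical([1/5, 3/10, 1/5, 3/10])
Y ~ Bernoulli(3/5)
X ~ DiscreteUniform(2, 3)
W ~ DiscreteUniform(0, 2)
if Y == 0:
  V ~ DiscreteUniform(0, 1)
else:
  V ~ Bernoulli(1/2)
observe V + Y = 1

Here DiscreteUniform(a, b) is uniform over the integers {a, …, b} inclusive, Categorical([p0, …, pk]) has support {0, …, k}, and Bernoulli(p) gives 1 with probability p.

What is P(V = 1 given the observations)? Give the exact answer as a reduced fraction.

Enumerate traces; 144 have nonzero weight after conditioning:
  (U=0, Z=0, Y=0, X=2, W=0, V=1) weight 1/450
  (U=0, Z=0, Y=0, X=2, W=1, V=1) weight 1/450
  (U=0, Z=0, Y=0, X=2, W=2, V=1) weight 1/450
  (U=0, Z=0, Y=0, X=3, W=0, V=1) weight 1/450
  (U=0, Z=0, Y=0, X=3, W=1, V=1) weight 1/450
  (U=0, Z=0, Y=0, X=3, W=2, V=1) weight 1/450
  (U=0, Z=0, Y=1, X=2, W=0, V=0) weight 1/300
  (U=0, Z=0, Y=1, X=2, W=1, V=0) weight 1/300
  … 136 more
Group by V:
  weight(V=0) = 3/10
  weight(V=1) = 1/5
Total weight = 3/10 + 1/5 = 1/2
P(V=0 | obs) = 3/10 / 1/2 = 3/5
P(V=1 | obs) = 1/5 / 1/2 = 2/5

P(V = 1 | obs) = 2/5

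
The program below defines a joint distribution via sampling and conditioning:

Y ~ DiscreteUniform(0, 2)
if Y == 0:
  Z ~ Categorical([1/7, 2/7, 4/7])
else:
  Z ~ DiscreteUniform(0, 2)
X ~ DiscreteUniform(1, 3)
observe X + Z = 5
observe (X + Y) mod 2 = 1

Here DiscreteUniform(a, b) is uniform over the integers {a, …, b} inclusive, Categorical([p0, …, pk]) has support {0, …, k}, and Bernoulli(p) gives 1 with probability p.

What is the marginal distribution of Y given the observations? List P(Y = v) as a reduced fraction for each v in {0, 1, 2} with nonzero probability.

Enumerate traces; 2 have nonzero weight after conditioning:
  (Y=0, Z=2, X=3) weight 4/63
  (Y=2, Z=2, X=3) weight 1/27
Group by Y:
  weight(Y=0) = 4/63
  weight(Y=2) = 1/27
Total weight = 4/63 + 1/27 = 19/189
P(Y=0 | obs) = 4/63 / 19/189 = 12/19
P(Y=2 | obs) = 1/27 / 19/189 = 7/19

P(Y=0) = 12/19, P(Y=2) = 7/19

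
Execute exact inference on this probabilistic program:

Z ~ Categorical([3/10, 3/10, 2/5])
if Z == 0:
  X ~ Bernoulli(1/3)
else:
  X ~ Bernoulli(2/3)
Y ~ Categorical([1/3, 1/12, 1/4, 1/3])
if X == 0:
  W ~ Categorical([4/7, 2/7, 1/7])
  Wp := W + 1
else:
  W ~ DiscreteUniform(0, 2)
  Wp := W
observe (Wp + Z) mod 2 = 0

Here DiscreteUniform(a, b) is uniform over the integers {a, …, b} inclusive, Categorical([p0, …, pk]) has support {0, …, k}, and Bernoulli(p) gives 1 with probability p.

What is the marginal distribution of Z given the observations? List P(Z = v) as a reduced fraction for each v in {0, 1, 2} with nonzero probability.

Enumerate traces; 36 have nonzero weight after conditioning:
  (Z=0, X=0, Y=0, W=1) weight 2/105
  (Z=0, X=0, Y=1, W=1) weight 1/210
  (Z=0, X=0, Y=2, W=1) weight 1/70
  (Z=0, X=0, Y=3, W=1) weight 2/105
  (Z=0, X=1, Y=0, W=0) weight 1/90
  (Z=0, X=1, Y=0, W=2) weight 1/90
  (Z=0, X=1, Y=1, W=0) weight 1/360
  (Z=0, X=1, Y=1, W=2) weight 1/360
  (Z=1, X=0, Y=0, W=0) weight 2/105
  (Z=2, X=0, Y=0, W=1) weight 4/315
  … 26 more
Group by Z:
  weight(Z=0) = 13/105
  weight(Z=1) = 29/210
  weight(Z=2) = 68/315
Total weight = 13/105 + 29/210 + 68/315 = 43/90
P(Z=0 | obs) = 13/105 / 43/90 = 78/301
P(Z=1 | obs) = 29/210 / 43/90 = 87/301
P(Z=2 | obs) = 68/315 / 43/90 = 136/301

P(Z=0) = 78/301, P(Z=1) = 87/301, P(Z=2) = 136/301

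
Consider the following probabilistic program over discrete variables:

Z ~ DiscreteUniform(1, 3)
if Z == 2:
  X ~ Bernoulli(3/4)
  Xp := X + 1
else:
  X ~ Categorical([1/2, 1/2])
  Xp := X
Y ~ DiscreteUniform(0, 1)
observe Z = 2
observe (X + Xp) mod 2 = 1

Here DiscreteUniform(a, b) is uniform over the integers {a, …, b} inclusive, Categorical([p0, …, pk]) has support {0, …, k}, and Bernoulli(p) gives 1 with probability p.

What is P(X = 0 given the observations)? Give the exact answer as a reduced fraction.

P(X = 0 | obs) = 1/4

Enumerate traces; 4 have nonzero weight after conditioning:
  (Z=2, X=0, Y=0) weight 1/24
  (Z=2, X=0, Y=1) weight 1/24
  (Z=2, X=1, Y=0) weight 1/8
  (Z=2, X=1, Y=1) weight 1/8
Group by X:
  weight(X=0) = 1/12
  weight(X=1) = 1/4
Total weight = 1/12 + 1/4 = 1/3
P(X=0 | obs) = 1/12 / 1/3 = 1/4
P(X=1 | obs) = 1/4 / 1/3 = 3/4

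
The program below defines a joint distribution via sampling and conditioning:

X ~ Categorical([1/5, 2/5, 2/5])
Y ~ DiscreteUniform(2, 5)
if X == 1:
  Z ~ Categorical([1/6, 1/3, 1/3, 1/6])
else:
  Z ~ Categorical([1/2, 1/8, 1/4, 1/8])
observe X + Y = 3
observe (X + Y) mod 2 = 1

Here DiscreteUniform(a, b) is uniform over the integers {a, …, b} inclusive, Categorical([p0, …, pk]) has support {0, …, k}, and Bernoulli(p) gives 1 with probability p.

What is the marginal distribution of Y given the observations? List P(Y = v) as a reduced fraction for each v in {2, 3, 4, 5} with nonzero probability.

Enumerate traces; 8 have nonzero weight after conditioning:
  (X=0, Y=3, Z=0) weight 1/40
  (X=0, Y=3, Z=1) weight 1/160
  (X=0, Y=3, Z=2) weight 1/80
  (X=0, Y=3, Z=3) weight 1/160
  (X=1, Y=2, Z=0) weight 1/60
  (X=1, Y=2, Z=1) weight 1/30
  (X=1, Y=2, Z=2) weight 1/30
  (X=1, Y=2, Z=3) weight 1/60
Group by Y:
  weight(Y=2) = 1/10
  weight(Y=3) = 1/20
Total weight = 1/10 + 1/20 = 3/20
P(Y=2 | obs) = 1/10 / 3/20 = 2/3
P(Y=3 | obs) = 1/20 / 3/20 = 1/3

P(Y=2) = 2/3, P(Y=3) = 1/3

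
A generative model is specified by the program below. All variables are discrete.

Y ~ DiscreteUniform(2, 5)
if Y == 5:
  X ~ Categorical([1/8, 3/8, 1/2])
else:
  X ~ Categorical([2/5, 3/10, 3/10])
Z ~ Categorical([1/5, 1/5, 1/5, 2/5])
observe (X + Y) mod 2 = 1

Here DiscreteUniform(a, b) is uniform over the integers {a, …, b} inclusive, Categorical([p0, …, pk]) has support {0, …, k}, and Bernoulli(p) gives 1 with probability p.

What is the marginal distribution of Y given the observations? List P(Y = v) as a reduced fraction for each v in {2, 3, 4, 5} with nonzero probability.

P(Y=2) = 12/77, P(Y=3) = 4/11, P(Y=4) = 12/77, P(Y=5) = 25/77

Enumerate traces; 24 have nonzero weight after conditioning:
  (Y=2, X=1, Z=0) weight 3/200
  (Y=2, X=1, Z=1) weight 3/200
  (Y=2, X=1, Z=2) weight 3/200
  (Y=2, X=1, Z=3) weight 3/100
  (Y=3, X=0, Z=0) weight 1/50
  (Y=3, X=0, Z=1) weight 1/50
  (Y=3, X=0, Z=2) weight 1/50
  (Y=3, X=0, Z=3) weight 1/25
  (Y=4, X=1, Z=0) weight 3/200
  (Y=5, X=0, Z=0) weight 1/160
  … 14 more
Group by Y:
  weight(Y=2) = 3/40
  weight(Y=3) = 7/40
  weight(Y=4) = 3/40
  weight(Y=5) = 5/32
Total weight = 3/40 + 7/40 + 3/40 + 5/32 = 77/160
P(Y=2 | obs) = 3/40 / 77/160 = 12/77
P(Y=3 | obs) = 7/40 / 77/160 = 4/11
P(Y=4 | obs) = 3/40 / 77/160 = 12/77
P(Y=5 | obs) = 5/32 / 77/160 = 25/77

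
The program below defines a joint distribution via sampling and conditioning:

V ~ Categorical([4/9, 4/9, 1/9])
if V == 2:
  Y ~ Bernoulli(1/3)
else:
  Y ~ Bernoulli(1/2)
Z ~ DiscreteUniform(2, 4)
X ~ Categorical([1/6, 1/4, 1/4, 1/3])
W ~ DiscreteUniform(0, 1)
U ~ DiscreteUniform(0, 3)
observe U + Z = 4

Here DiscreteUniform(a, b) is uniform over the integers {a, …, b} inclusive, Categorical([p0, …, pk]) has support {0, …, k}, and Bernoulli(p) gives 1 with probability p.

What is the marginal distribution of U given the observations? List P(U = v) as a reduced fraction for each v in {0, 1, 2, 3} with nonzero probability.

Enumerate traces; 144 have nonzero weight after conditioning:
  (V=0, Y=0, Z=2, X=0, W=0, U=2) weight 1/648
  (V=0, Y=0, Z=2, X=0, W=1, U=2) weight 1/648
  (V=0, Y=0, Z=2, X=1, W=0, U=2) weight 1/432
  (V=0, Y=0, Z=2, X=1, W=1, U=2) weight 1/432
  (V=0, Y=0, Z=2, X=2, W=0, U=2) weight 1/432
  (V=0, Y=0, Z=2, X=2, W=1, U=2) weight 1/432
  (V=0, Y=0, Z=2, X=3, W=0, U=2) weight 1/324
  (V=0, Y=0, Z=2, X=3, W=1, U=2) weight 1/324
  (V=0, Y=0, Z=3, X=0, W=0, U=1) weight 1/648
  (V=0, Y=0, Z=4, X=0, W=0, U=0) weight 1/648
  … 134 more
Group by U:
  weight(U=0) = 1/12
  weight(U=1) = 1/12
  weight(U=2) = 1/12
Total weight = 1/12 + 1/12 + 1/12 = 1/4
P(U=0 | obs) = 1/12 / 1/4 = 1/3
P(U=1 | obs) = 1/12 / 1/4 = 1/3
P(U=2 | obs) = 1/12 / 1/4 = 1/3

P(U=0) = 1/3, P(U=1) = 1/3, P(U=2) = 1/3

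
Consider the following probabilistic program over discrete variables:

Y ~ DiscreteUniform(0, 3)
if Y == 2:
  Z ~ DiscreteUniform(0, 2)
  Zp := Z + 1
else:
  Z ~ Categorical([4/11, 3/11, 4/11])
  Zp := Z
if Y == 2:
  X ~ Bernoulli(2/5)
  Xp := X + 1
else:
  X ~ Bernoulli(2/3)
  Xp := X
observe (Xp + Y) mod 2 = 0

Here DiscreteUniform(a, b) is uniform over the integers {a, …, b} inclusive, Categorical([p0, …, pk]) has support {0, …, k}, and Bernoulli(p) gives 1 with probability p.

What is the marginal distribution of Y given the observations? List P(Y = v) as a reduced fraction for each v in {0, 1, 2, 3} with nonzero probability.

Enumerate traces; 12 have nonzero weight after conditioning:
  (Y=0, Z=0, X=0) weight 1/33
  (Y=0, Z=1, X=0) weight 1/44
  (Y=0, Z=2, X=0) weight 1/33
  (Y=1, Z=0, X=1) weight 2/33
  (Y=1, Z=1, X=1) weight 1/22
  (Y=1, Z=2, X=1) weight 2/33
  (Y=2, Z=0, X=1) weight 1/30
  (Y=2, Z=1, X=1) weight 1/30
  (Y=3, Z=0, X=1) weight 2/33
  … 3 more
Group by Y:
  weight(Y=0) = 1/12
  weight(Y=1) = 1/6
  weight(Y=2) = 1/10
  weight(Y=3) = 1/6
Total weight = 1/12 + 1/6 + 1/10 + 1/6 = 31/60
P(Y=0 | obs) = 1/12 / 31/60 = 5/31
P(Y=1 | obs) = 1/6 / 31/60 = 10/31
P(Y=2 | obs) = 1/10 / 31/60 = 6/31
P(Y=3 | obs) = 1/6 / 31/60 = 10/31

P(Y=0) = 5/31, P(Y=1) = 10/31, P(Y=2) = 6/31, P(Y=3) = 10/31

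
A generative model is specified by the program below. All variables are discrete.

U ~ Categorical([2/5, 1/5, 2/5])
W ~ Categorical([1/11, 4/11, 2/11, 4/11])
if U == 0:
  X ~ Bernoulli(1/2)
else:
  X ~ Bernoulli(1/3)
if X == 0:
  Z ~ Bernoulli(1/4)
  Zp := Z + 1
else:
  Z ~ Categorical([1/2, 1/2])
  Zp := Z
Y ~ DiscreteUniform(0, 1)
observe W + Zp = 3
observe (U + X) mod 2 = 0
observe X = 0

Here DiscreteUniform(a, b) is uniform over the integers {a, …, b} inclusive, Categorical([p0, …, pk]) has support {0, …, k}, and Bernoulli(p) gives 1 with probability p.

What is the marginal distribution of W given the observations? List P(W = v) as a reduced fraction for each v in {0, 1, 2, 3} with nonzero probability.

Enumerate traces; 8 have nonzero weight after conditioning:
  (U=0, W=1, X=0, Z=1, Y=0) weight 1/110
  (U=0, W=1, X=0, Z=1, Y=1) weight 1/110
  (U=0, W=2, X=0, Z=0, Y=0) weight 3/220
  (U=0, W=2, X=0, Z=0, Y=1) weight 3/220
  (U=2, W=1, X=0, Z=1, Y=0) weight 2/165
  (U=2, W=1, X=0, Z=1, Y=1) weight 2/165
  (U=2, W=2, X=0, Z=0, Y=0) weight 1/55
  (U=2, W=2, X=0, Z=0, Y=1) weight 1/55
Group by W:
  weight(W=1) = 7/165
  weight(W=2) = 7/110
Total weight = 7/165 + 7/110 = 7/66
P(W=1 | obs) = 7/165 / 7/66 = 2/5
P(W=2 | obs) = 7/110 / 7/66 = 3/5

P(W=1) = 2/5, P(W=2) = 3/5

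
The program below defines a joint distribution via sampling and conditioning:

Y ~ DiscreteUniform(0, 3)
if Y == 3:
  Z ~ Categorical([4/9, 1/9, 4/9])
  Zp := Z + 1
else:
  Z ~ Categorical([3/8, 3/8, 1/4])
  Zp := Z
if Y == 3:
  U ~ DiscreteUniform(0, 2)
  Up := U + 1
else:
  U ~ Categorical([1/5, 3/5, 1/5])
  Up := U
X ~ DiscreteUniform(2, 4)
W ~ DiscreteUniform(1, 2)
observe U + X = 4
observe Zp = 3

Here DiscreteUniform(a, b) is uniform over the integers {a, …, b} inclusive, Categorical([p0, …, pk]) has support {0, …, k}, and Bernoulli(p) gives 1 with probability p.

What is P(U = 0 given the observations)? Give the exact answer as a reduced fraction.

Enumerate traces; 6 have nonzero weight after conditioning:
  (Y=3, Z=2, U=0, X=4, W=1) weight 1/162
  (Y=3, Z=2, U=0, X=4, W=2) weight 1/162
  (Y=3, Z=2, U=1, X=3, W=1) weight 1/162
  (Y=3, Z=2, U=1, X=3, W=2) weight 1/162
  (Y=3, Z=2, U=2, X=2, W=1) weight 1/162
  (Y=3, Z=2, U=2, X=2, W=2) weight 1/162
Group by U:
  weight(U=0) = 1/81
  weight(U=1) = 1/81
  weight(U=2) = 1/81
Total weight = 1/81 + 1/81 + 1/81 = 1/27
P(U=0 | obs) = 1/81 / 1/27 = 1/3
P(U=1 | obs) = 1/81 / 1/27 = 1/3
P(U=2 | obs) = 1/81 / 1/27 = 1/3

P(U = 0 | obs) = 1/3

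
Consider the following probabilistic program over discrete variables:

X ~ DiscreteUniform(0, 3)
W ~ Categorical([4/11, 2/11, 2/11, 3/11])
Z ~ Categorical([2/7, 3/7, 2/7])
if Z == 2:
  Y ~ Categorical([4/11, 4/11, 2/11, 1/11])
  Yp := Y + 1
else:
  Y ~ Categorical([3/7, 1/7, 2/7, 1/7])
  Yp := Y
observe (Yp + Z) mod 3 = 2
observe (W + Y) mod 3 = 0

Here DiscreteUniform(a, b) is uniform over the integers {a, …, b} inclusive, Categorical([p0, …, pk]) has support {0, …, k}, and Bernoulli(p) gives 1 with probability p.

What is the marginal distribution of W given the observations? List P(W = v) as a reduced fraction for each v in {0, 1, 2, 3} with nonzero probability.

Enumerate traces; 12 have nonzero weight after conditioning:
  (X=0, W=1, Z=0, Y=2) weight 2/539
  (X=0, W=1, Z=2, Y=2) weight 2/847
  (X=0, W=2, Z=1, Y=1) weight 3/1078
  (X=1, W=1, Z=0, Y=2) weight 2/539
  (X=1, W=1, Z=2, Y=2) weight 2/847
  (X=1, W=2, Z=1, Y=1) weight 3/1078
  (X=2, W=1, Z=0, Y=2) weight 2/539
  (X=2, W=1, Z=2, Y=2) weight 2/847
  … 4 more
Group by W:
  weight(W=1) = 144/5929
  weight(W=2) = 6/539
Total weight = 144/5929 + 6/539 = 30/847
P(W=1 | obs) = 144/5929 / 30/847 = 24/35
P(W=2 | obs) = 6/539 / 30/847 = 11/35

P(W=1) = 24/35, P(W=2) = 11/35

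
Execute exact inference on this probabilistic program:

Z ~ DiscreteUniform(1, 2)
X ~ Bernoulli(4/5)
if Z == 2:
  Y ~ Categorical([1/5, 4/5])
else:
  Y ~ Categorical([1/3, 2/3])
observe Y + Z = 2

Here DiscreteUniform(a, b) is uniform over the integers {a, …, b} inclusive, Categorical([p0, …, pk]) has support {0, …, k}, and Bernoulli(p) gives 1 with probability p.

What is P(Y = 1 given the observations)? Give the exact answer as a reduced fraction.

Enumerate traces; 4 have nonzero weight after conditioning:
  (Z=1, X=0, Y=1) weight 1/15
  (Z=1, X=1, Y=1) weight 4/15
  (Z=2, X=0, Y=0) weight 1/50
  (Z=2, X=1, Y=0) weight 2/25
Group by Y:
  weight(Y=0) = 1/10
  weight(Y=1) = 1/3
Total weight = 1/10 + 1/3 = 13/30
P(Y=0 | obs) = 1/10 / 13/30 = 3/13
P(Y=1 | obs) = 1/3 / 13/30 = 10/13

P(Y = 1 | obs) = 10/13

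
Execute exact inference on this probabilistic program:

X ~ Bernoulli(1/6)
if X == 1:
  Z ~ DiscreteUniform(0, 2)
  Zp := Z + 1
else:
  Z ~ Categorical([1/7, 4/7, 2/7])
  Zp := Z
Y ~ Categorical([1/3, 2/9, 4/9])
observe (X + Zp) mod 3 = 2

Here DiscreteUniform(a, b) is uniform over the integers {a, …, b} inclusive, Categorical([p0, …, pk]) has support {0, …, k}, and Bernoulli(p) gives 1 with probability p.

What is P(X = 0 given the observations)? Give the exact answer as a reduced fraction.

P(X = 0 | obs) = 30/37

Enumerate traces; 6 have nonzero weight after conditioning:
  (X=0, Z=2, Y=0) weight 5/63
  (X=0, Z=2, Y=1) weight 10/189
  (X=0, Z=2, Y=2) weight 20/189
  (X=1, Z=0, Y=0) weight 1/54
  (X=1, Z=0, Y=1) weight 1/81
  (X=1, Z=0, Y=2) weight 2/81
Group by X:
  weight(X=0) = 5/21
  weight(X=1) = 1/18
Total weight = 5/21 + 1/18 = 37/126
P(X=0 | obs) = 5/21 / 37/126 = 30/37
P(X=1 | obs) = 1/18 / 37/126 = 7/37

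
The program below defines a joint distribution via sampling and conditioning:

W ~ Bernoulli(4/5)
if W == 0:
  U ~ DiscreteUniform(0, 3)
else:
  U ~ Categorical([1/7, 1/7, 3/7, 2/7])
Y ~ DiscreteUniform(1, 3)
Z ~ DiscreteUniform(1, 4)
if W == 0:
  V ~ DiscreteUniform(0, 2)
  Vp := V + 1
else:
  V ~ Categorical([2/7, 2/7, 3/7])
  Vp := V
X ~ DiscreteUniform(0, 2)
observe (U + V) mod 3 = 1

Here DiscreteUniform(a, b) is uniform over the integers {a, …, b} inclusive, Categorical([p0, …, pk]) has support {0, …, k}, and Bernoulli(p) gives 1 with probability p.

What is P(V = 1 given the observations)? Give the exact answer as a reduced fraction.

P(V = 1 | obs) = 193/506

Enumerate traces; 288 have nonzero weight after conditioning:
  (W=0, U=0, Y=1, Z=1, V=1, X=0) weight 1/2160
  (W=0, U=0, Y=1, Z=1, V=1, X=1) weight 1/2160
  (W=0, U=0, Y=1, Z=1, V=1, X=2) weight 1/2160
  (W=0, U=0, Y=1, Z=2, V=1, X=0) weight 1/2160
  (W=0, U=0, Y=1, Z=2, V=1, X=1) weight 1/2160
  (W=0, U=0, Y=1, Z=2, V=1, X=2) weight 1/2160
  (W=0, U=0, Y=1, Z=3, V=1, X=0) weight 1/2160
  (W=0, U=0, Y=1, Z=3, V=1, X=1) weight 1/2160
  (W=0, U=1, Y=1, Z=1, V=0, X=0) weight 1/2160
  (W=0, U=2, Y=1, Z=1, V=2, X=0) weight 1/2160
  … 278 more
Group by V:
  weight(V=0) = 29/588
  weight(V=1) = 193/1470
  weight(V=2) = 481/2940
Total weight = 29/588 + 193/1470 + 481/2940 = 253/735
P(V=0 | obs) = 29/588 / 253/735 = 145/1012
P(V=1 | obs) = 193/1470 / 253/735 = 193/506
P(V=2 | obs) = 481/2940 / 253/735 = 481/1012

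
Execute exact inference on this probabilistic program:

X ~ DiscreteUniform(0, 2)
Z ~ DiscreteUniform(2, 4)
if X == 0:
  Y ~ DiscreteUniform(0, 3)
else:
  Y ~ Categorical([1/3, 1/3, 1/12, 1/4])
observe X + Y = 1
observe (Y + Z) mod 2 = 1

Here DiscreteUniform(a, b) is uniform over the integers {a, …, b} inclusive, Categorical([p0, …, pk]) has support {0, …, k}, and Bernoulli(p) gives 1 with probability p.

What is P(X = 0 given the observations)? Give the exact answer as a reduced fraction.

P(X = 0 | obs) = 3/5

Enumerate traces; 3 have nonzero weight after conditioning:
  (X=0, Z=2, Y=1) weight 1/36
  (X=0, Z=4, Y=1) weight 1/36
  (X=1, Z=3, Y=0) weight 1/27
Group by X:
  weight(X=0) = 1/18
  weight(X=1) = 1/27
Total weight = 1/18 + 1/27 = 5/54
P(X=0 | obs) = 1/18 / 5/54 = 3/5
P(X=1 | obs) = 1/27 / 5/54 = 2/5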